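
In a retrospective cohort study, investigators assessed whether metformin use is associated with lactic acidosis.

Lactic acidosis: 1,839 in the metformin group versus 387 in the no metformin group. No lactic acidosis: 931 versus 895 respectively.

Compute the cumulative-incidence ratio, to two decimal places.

From the description: a = 1839, b = 931, c = 387, d = 895.
Risk in exposed = 1839/2770 = 0.66390; risk in unexposed = 387/1282 = 0.30187.
RR = 0.66390 / 0.30187 = 2.19927
The risk among the exposed is 2.20 times that among the unexposed.

2.20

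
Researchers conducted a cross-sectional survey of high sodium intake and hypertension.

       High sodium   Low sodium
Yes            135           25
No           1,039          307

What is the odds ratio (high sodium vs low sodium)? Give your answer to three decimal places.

1.596

Reading the table with exposure as columns: a = 135 (High sodium, case), b = 1039 (High sodium, non-case), c = 25 (Low sodium, case), d = 307.
OR = (a·d)/(b·c) = (135 × 307) / (1039 × 25) = 41445 / 25975 = 1.59557
The odds of hypertension are about 1.60 times as high in the high sodium group.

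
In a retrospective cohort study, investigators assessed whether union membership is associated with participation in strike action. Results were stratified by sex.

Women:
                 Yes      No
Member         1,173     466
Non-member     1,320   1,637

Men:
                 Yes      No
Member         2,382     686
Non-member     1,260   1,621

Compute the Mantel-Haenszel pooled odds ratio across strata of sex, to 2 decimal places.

3.82

OR_MH = Σ(aᵢdᵢ/nᵢ) / Σ(bᵢcᵢ/nᵢ), where nᵢ is the stratum total.
Stratum 1 (Women): n = 4596; a·d/n = 1173·1637/4596 = 417.7983; b·c/n = 466·1320/4596 = 133.8381
Stratum 2 (Men): n = 5949; a·d/n = 2382·1621/5949 = 649.0540; b·c/n = 686·1260/5949 = 145.2950
OR_MH = (417.7983 + 649.0540) / (133.8381 + 145.2950) = 1066.8523 / 279.1331 = 3.82202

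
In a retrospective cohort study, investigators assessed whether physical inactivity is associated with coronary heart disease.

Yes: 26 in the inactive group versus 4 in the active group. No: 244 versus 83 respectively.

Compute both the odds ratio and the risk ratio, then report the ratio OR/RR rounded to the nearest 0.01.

From the description: a = 26, b = 244, c = 4, d = 83.
OR = (26·83)/(244·4) = 2158/976 = 2.21107
Risk in exposed = 26/270 = 0.09630; risk in unexposed = 4/87 = 0.04598; RR = 2.09444
OR/RR = 2.21107 / 2.09444 = 1.05568
The outcome is rare in both groups, so OR ≈ RR (ratio near 1).

1.06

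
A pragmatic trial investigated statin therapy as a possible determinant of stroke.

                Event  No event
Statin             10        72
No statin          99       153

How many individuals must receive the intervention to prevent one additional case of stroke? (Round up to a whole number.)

Risk in treated group = 10/82 = 0.12195; risk in control = 99/252 = 0.39286.
Absolute risk reduction = 0.39286 − 0.12195 = 0.27091
NNT = 1 / ARR = 1 / 0.27091 = 3.691 → round up → 4

4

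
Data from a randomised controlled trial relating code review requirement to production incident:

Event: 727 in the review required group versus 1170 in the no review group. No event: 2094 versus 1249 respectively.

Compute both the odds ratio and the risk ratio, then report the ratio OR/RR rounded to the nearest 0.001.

0.696

From the description: a = 727, b = 2094, c = 1170, d = 1249.
OR = (727·1249)/(2094·1170) = 908023/2449980 = 0.37062
Risk in exposed = 727/2821 = 0.25771; risk in unexposed = 1170/2419 = 0.48367; RR = 0.53282
OR/RR = 0.37062 / 0.53282 = 0.69559
The outcome is not rare, so the OR lies further from 1 than the RR.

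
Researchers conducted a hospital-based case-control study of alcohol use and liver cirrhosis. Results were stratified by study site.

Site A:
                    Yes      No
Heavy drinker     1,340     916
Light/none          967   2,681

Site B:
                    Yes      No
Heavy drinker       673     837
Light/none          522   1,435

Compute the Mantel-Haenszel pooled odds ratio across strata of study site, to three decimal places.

3.213

OR_MH = Σ(aᵢdᵢ/nᵢ) / Σ(bᵢcᵢ/nᵢ), where nᵢ is the stratum total.
Stratum 1 (Site A): n = 5904; a·d/n = 1340·2681/5904 = 608.4925; b·c/n = 916·967/5904 = 150.0291
Stratum 2 (Site B): n = 3467; a·d/n = 673·1435/3467 = 278.5564; b·c/n = 837·522/3467 = 126.0208
OR_MH = (608.4925 + 278.5564) / (150.0291 + 126.0208) = 887.0489 / 276.0499 = 3.21336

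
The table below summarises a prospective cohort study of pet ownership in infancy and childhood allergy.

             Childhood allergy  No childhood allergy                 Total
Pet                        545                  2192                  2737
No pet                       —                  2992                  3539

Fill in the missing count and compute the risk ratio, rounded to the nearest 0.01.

1.29

The missing cell is in the unexposed row: 3539 − 2992 = 547.
So a = 545, b = 2192, c = 547, d = 2992.
RR = [a/(a+b)] / [c/(c+d)] = (545/2737) / (547/3539) = 0.19912/0.15456 = 1.28829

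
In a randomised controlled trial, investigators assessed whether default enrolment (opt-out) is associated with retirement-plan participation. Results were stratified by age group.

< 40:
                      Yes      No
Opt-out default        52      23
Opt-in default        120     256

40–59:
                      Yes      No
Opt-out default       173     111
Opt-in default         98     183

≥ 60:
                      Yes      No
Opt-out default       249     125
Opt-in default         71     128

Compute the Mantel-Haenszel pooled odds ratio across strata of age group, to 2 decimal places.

OR_MH = Σ(aᵢdᵢ/nᵢ) / Σ(bᵢcᵢ/nᵢ), where nᵢ is the stratum total.
Stratum 1 (< 40): n = 451; a·d/n = 52·256/451 = 29.5166; b·c/n = 23·120/451 = 6.1197
Stratum 2 (40–59): n = 565; a·d/n = 173·183/565 = 56.0336; b·c/n = 111·98/565 = 19.2531
Stratum 3 (≥ 60): n = 573; a·d/n = 249·128/573 = 55.6230; b·c/n = 125·71/573 = 15.4887
OR_MH = (29.5166 + 56.0336 + 55.6230) / (6.1197 + 19.2531 + 15.4887) = 141.1733 / 40.8615 = 3.45492

3.45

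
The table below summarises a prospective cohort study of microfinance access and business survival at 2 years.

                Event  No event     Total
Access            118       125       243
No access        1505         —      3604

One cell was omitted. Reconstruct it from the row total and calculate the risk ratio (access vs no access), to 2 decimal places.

1.16

The missing cell is in the unexposed row: 3604 − 1505 = 2099.
So a = 118, b = 125, c = 1505, d = 2099.
RR = [a/(a+b)] / [c/(c+d)] = (118/243) / (1505/3604) = 0.48560/0.41759 = 1.16285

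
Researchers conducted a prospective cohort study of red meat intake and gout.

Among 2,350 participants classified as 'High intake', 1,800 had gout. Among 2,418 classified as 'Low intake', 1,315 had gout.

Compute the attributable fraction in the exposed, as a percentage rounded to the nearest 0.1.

From the description: a = 1800, b = 550, c = 1315, d = 1103.
Risk in exposed = 1800/2350 = 0.76596; risk in unexposed = 1315/2418 = 0.54384.
RR = 0.76596/0.54384 = 1.40843
AR% = (RR − 1)/RR × 100 = (1.40843 − 1)/1.40843 × 100 = 28.9989%

29.0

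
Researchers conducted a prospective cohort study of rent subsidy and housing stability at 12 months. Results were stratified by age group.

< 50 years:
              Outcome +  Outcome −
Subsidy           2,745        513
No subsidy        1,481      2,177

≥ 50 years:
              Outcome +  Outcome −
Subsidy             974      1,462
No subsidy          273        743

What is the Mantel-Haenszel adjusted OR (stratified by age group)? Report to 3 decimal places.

OR_MH = Σ(aᵢdᵢ/nᵢ) / Σ(bᵢcᵢ/nᵢ), where nᵢ is the stratum total.
Stratum 1 (< 50 years): n = 6916; a·d/n = 2745·2177/6916 = 864.0638; b·c/n = 513·1481/6916 = 109.8544
Stratum 2 (≥ 50 years): n = 3452; a·d/n = 974·743/3452 = 209.6414; b·c/n = 1462·273/3452 = 115.6217
OR_MH = (864.0638 + 209.6414) / (109.8544 + 115.6217) = 1073.7051 / 225.4761 = 4.76195

4.762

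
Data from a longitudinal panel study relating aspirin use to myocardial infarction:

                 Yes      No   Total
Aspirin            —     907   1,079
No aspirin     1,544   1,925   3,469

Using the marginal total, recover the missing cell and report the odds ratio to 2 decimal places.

The missing cell is in the exposed row: 1079 − 907 = 172.
So a = 172, b = 907, c = 1544, d = 1925.
OR = (a·d)/(b·c) = (172 × 1925) / (907 × 1544) = 331100 / 1400408 = 0.23643

0.24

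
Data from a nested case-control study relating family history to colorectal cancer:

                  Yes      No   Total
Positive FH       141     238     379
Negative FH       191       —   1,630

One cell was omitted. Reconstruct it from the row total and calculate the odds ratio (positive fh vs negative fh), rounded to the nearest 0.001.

The missing cell is in the unexposed row: 1630 − 191 = 1439.
So a = 141, b = 238, c = 191, d = 1439.
OR = (a·d)/(b·c) = (141 × 1439) / (238 × 191) = 202899 / 45458 = 4.46344

4.463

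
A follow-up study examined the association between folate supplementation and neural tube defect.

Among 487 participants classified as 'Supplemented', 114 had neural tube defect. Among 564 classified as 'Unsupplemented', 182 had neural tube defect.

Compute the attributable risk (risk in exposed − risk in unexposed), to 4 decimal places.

From the description: a = 114, b = 373, c = 182, d = 382.
Risk in exposed = 114/487 = 0.234086; risk in unexposed = 182/564 = 0.322695.
Risk difference = 0.234086 − 0.322695 = -0.088609

-0.0886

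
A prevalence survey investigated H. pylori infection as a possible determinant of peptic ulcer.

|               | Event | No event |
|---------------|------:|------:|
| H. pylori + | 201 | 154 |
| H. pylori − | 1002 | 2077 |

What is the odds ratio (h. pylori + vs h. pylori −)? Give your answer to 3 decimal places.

Cells: a = 201, b = 154, c = 1002, d = 2077.
OR = (a·d)/(b·c) = (201 × 2077) / (154 × 1002) = 417477 / 154308 = 2.70548
The odds of peptic ulcer are about 2.71 times as high in the h. pylori + group.

2.705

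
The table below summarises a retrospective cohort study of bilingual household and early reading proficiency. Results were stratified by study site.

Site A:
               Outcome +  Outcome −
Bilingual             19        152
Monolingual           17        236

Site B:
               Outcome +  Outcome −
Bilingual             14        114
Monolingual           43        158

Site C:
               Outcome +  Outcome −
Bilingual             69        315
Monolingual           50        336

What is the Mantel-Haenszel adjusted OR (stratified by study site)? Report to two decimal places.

1.14

OR_MH = Σ(aᵢdᵢ/nᵢ) / Σ(bᵢcᵢ/nᵢ), where nᵢ is the stratum total.
Stratum 1 (Site A): n = 424; a·d/n = 19·236/424 = 10.5755; b·c/n = 152·17/424 = 6.0943
Stratum 2 (Site B): n = 329; a·d/n = 14·158/329 = 6.7234; b·c/n = 114·43/329 = 14.8997
Stratum 3 (Site C): n = 770; a·d/n = 69·336/770 = 30.1091; b·c/n = 315·50/770 = 20.4545
OR_MH = (10.5755 + 6.7234 + 30.1091) / (6.0943 + 14.8997 + 20.4545) = 47.4080 / 41.4486 = 1.14378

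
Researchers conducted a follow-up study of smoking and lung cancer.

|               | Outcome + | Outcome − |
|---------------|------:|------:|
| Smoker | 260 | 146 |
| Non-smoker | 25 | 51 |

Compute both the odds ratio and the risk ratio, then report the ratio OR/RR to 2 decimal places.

Cells: a = 260, b = 146, c = 25, d = 51.
OR = (260·51)/(146·25) = 13260/3650 = 3.63288
Risk in exposed = 260/406 = 0.64039; risk in unexposed = 25/76 = 0.32895; RR = 1.94680
OR/RR = 3.63288 / 1.94680 = 1.86608
The outcome is not rare, so the OR lies further from 1 than the RR.

1.87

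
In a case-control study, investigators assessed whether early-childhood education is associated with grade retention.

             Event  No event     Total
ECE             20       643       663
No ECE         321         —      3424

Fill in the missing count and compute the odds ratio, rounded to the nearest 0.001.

0.301

The missing cell is in the unexposed row: 3424 − 321 = 3103.
So a = 20, b = 643, c = 321, d = 3103.
OR = (a·d)/(b·c) = (20 × 3103) / (643 × 321) = 62060 / 206403 = 0.30067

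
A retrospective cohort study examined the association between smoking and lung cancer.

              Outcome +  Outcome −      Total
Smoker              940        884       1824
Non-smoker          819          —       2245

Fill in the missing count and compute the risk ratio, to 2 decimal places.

The missing cell is in the unexposed row: 2245 − 819 = 1426.
So a = 940, b = 884, c = 819, d = 1426.
RR = [a/(a+b)] / [c/(c+d)] = (940/1824) / (819/2245) = 0.51535/0.36481 = 1.41265

1.41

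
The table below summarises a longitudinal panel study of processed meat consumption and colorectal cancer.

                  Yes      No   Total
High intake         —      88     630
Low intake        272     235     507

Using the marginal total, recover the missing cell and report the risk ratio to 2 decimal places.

The missing cell is in the exposed row: 630 − 88 = 542.
So a = 542, b = 88, c = 272, d = 235.
RR = [a/(a+b)] / [c/(c+d)] = (542/630) / (272/507) = 0.86032/0.53649 = 1.60361

1.60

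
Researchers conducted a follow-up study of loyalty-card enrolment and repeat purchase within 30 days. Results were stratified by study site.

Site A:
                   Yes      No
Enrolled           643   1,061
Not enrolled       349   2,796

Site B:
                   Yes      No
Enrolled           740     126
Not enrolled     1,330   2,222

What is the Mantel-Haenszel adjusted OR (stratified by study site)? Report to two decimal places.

6.50

OR_MH = Σ(aᵢdᵢ/nᵢ) / Σ(bᵢcᵢ/nᵢ), where nᵢ is the stratum total.
Stratum 1 (Site A): n = 4849; a·d/n = 643·2796/4849 = 370.7626; b·c/n = 1061·349/4849 = 76.3640
Stratum 2 (Site B): n = 4418; a·d/n = 740·2222/4418 = 372.1775; b·c/n = 126·1330/4418 = 37.9312
OR_MH = (370.7626 + 372.1775) / (76.3640 + 37.9312) = 742.9401 / 114.2952 = 6.50019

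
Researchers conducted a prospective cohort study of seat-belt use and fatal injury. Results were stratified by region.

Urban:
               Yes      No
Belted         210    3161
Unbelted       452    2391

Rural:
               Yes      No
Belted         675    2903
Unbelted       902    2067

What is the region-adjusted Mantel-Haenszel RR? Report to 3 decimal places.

RR_MH = Σ(aᵢ·n₀ᵢ/nᵢ) / Σ(cᵢ·n₁ᵢ/nᵢ), with n₁ᵢ = aᵢ+bᵢ (exposed), n₀ᵢ = cᵢ+dᵢ (unexposed), nᵢ = n₁ᵢ+n₀ᵢ.
Stratum 1 (Urban): n₁ = 3371, n₀ = 2843, n = 6214; a·n₀/n = 210·2843/6214 = 96.0782; c·n₁/n = 452·3371/6214 = 245.2031
Stratum 2 (Rural): n₁ = 3578, n₀ = 2969, n = 6547; a·n₀/n = 675·2969/6547 = 306.1059; c·n₁/n = 902·3578/6547 = 492.9519
RR_MH = (96.0782 + 306.1059) / (245.2031 + 492.9519) = 402.1841 / 738.1550 = 0.54485

0.545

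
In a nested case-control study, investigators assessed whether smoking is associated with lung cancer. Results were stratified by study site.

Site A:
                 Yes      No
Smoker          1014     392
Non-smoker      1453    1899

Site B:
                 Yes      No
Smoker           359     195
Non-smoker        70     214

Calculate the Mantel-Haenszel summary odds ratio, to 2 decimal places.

OR_MH = Σ(aᵢdᵢ/nᵢ) / Σ(bᵢcᵢ/nᵢ), where nᵢ is the stratum total.
Stratum 1 (Site A): n = 4758; a·d/n = 1014·1899/4758 = 404.7049; b·c/n = 392·1453/4758 = 119.7091
Stratum 2 (Site B): n = 838; a·d/n = 359·214/838 = 91.6778; b·c/n = 195·70/838 = 16.2888
OR_MH = (404.7049 + 91.6778) / (119.7091 + 16.2888) = 496.3827 / 135.9979 = 3.64993

3.65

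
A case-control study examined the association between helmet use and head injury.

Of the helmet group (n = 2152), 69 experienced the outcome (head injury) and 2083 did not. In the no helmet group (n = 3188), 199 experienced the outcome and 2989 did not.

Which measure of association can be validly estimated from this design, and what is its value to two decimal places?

0.50

From the description: a = 69, b = 2083, c = 199, d = 2989.
This is a case-control study: participants were sampled on outcome status, so risks in the source population cannot be estimated directly — relative risk is not valid here. The odds ratio is the appropriate measure.
OR = (a·d)/(b·c) = (69 × 2989) / (2083 × 199) = 206241 / 414517 = 0.49755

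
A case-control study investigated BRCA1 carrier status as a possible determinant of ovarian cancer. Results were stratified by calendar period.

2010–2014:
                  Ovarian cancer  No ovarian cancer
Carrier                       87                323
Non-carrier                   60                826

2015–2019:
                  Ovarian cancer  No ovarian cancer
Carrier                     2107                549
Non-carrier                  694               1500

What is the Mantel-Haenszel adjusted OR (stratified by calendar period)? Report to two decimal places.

7.56

OR_MH = Σ(aᵢdᵢ/nᵢ) / Σ(bᵢcᵢ/nᵢ), where nᵢ is the stratum total.
Stratum 1 (2010–2014): n = 1296; a·d/n = 87·826/1296 = 55.4491; b·c/n = 323·60/1296 = 14.9537
Stratum 2 (2015–2019): n = 4850; a·d/n = 2107·1500/4850 = 651.6495; b·c/n = 549·694/4850 = 78.5579
OR_MH = (55.4491 + 651.6495) / (14.9537 + 78.5579) = 707.0986 / 93.5116 = 7.56161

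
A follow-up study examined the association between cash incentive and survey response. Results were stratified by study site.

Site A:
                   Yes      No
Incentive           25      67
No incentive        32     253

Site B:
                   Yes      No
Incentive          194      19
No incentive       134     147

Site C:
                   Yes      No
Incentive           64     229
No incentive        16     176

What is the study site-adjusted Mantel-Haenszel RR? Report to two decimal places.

RR_MH = Σ(aᵢ·n₀ᵢ/nᵢ) / Σ(cᵢ·n₁ᵢ/nᵢ), with n₁ᵢ = aᵢ+bᵢ (exposed), n₀ᵢ = cᵢ+dᵢ (unexposed), nᵢ = n₁ᵢ+n₀ᵢ.
Stratum 1 (Site A): n₁ = 92, n₀ = 285, n = 377; a·n₀/n = 25·285/377 = 18.8992; c·n₁/n = 32·92/377 = 7.8090
Stratum 2 (Site B): n₁ = 213, n₀ = 281, n = 494; a·n₀/n = 194·281/494 = 110.3522; c·n₁/n = 134·213/494 = 57.7773
Stratum 3 (Site C): n₁ = 293, n₀ = 192, n = 485; a·n₀/n = 64·192/485 = 25.3361; c·n₁/n = 16·293/485 = 9.6660
RR_MH = (18.8992 + 110.3522 + 25.3361) / (7.8090 + 57.7773 + 9.6660) = 154.5875 / 75.2523 = 2.05426

2.05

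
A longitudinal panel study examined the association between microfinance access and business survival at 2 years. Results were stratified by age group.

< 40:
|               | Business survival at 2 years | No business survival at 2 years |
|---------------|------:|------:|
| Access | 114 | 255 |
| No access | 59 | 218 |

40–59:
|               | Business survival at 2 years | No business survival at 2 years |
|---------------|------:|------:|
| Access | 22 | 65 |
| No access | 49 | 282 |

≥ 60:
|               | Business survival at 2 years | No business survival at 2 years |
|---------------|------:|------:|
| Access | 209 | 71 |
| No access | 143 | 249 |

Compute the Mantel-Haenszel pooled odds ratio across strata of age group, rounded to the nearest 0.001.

OR_MH = Σ(aᵢdᵢ/nᵢ) / Σ(bᵢcᵢ/nᵢ), where nᵢ is the stratum total.
Stratum 1 (< 40): n = 646; a·d/n = 114·218/646 = 38.4706; b·c/n = 255·59/646 = 23.2895
Stratum 2 (40–59): n = 418; a·d/n = 22·282/418 = 14.8421; b·c/n = 65·49/418 = 7.6196
Stratum 3 (≥ 60): n = 672; a·d/n = 209·249/672 = 77.4420; b·c/n = 71·143/672 = 15.1086
OR_MH = (38.4706 + 14.8421 + 77.4420) / (23.2895 + 7.6196 + 15.1086) = 130.7547 / 46.0177 = 2.84140

2.841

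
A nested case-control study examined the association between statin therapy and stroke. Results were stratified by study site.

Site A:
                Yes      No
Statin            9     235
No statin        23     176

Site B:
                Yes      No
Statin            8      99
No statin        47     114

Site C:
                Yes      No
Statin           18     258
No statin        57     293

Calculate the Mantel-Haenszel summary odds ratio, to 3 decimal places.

0.290

OR_MH = Σ(aᵢdᵢ/nᵢ) / Σ(bᵢcᵢ/nᵢ), where nᵢ is the stratum total.
Stratum 1 (Site A): n = 443; a·d/n = 9·176/443 = 3.5756; b·c/n = 235·23/443 = 12.2009
Stratum 2 (Site B): n = 268; a·d/n = 8·114/268 = 3.4030; b·c/n = 99·47/268 = 17.3619
Stratum 3 (Site C): n = 626; a·d/n = 18·293/626 = 8.4249; b·c/n = 258·57/626 = 23.4920
OR_MH = (3.5756 + 3.4030 + 8.4249) / (12.2009 + 17.3619 + 23.4920) = 15.4035 / 53.0549 = 0.29033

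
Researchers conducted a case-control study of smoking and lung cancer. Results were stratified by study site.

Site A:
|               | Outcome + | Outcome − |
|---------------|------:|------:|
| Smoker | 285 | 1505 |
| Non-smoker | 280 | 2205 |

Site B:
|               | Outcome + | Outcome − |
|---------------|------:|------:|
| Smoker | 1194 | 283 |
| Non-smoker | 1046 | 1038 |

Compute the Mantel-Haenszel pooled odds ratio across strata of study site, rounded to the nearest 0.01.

OR_MH = Σ(aᵢdᵢ/nᵢ) / Σ(bᵢcᵢ/nᵢ), where nᵢ is the stratum total.
Stratum 1 (Site A): n = 4275; a·d/n = 285·2205/4275 = 147.0000; b·c/n = 1505·280/4275 = 98.5731
Stratum 2 (Site B): n = 3561; a·d/n = 1194·1038/3561 = 348.0404; b·c/n = 283·1046/3561 = 83.1278
OR_MH = (147.0000 + 348.0404) / (98.5731 + 83.1278) = 495.0404 / 181.7009 = 2.72448

2.72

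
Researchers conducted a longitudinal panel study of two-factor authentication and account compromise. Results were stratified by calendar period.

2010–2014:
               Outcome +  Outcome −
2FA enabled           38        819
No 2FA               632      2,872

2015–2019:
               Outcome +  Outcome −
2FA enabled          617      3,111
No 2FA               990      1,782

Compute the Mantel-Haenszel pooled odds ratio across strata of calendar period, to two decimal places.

0.33

OR_MH = Σ(aᵢdᵢ/nᵢ) / Σ(bᵢcᵢ/nᵢ), where nᵢ is the stratum total.
Stratum 1 (2010–2014): n = 4361; a·d/n = 38·2872/4361 = 25.0255; b·c/n = 819·632/4361 = 118.6902
Stratum 2 (2015–2019): n = 6500; a·d/n = 617·1782/6500 = 169.1529; b·c/n = 3111·990/6500 = 473.8292
OR_MH = (25.0255 + 169.1529) / (118.6902 + 473.8292) = 194.1784 / 592.5194 = 0.32772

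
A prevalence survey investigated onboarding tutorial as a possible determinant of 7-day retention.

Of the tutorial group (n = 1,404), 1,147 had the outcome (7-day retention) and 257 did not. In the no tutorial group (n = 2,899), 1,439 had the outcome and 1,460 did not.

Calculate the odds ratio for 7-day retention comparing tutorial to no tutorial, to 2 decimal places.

From the description: a = 1147, b = 257, c = 1439, d = 1460.
OR = (a·d)/(b·c) = (1147 × 1460) / (257 × 1439) = 1674620 / 369823 = 4.52817
The odds of 7-day retention are about 4.53 times as high in the tutorial group.

4.53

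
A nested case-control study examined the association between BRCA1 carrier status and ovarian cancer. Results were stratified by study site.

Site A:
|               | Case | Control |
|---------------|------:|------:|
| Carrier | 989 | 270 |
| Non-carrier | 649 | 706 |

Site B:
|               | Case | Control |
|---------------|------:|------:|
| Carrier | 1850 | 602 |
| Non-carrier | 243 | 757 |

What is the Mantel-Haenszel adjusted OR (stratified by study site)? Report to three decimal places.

6.149

OR_MH = Σ(aᵢdᵢ/nᵢ) / Σ(bᵢcᵢ/nᵢ), where nᵢ is the stratum total.
Stratum 1 (Site A): n = 2614; a·d/n = 989·706/2614 = 267.1132; b·c/n = 270·649/2614 = 67.0352
Stratum 2 (Site B): n = 3452; a·d/n = 1850·757/3452 = 405.6924; b·c/n = 602·243/3452 = 42.3772
OR_MH = (267.1132 + 405.6924) / (67.0352 + 42.3772) = 672.8056 / 109.4124 = 6.14926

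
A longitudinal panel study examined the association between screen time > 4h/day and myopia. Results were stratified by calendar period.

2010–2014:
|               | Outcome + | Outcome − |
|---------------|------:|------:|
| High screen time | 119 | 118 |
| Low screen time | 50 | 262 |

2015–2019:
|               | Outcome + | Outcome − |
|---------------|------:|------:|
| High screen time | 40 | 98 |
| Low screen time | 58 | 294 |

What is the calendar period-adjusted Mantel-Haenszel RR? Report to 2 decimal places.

2.54

RR_MH = Σ(aᵢ·n₀ᵢ/nᵢ) / Σ(cᵢ·n₁ᵢ/nᵢ), with n₁ᵢ = aᵢ+bᵢ (exposed), n₀ᵢ = cᵢ+dᵢ (unexposed), nᵢ = n₁ᵢ+n₀ᵢ.
Stratum 1 (2010–2014): n₁ = 237, n₀ = 312, n = 549; a·n₀/n = 119·312/549 = 67.6284; c·n₁/n = 50·237/549 = 21.5847
Stratum 2 (2015–2019): n₁ = 138, n₀ = 352, n = 490; a·n₀/n = 40·352/490 = 28.7347; c·n₁/n = 58·138/490 = 16.3347
RR_MH = (67.6284 + 28.7347) / (21.5847 + 16.3347) = 96.3631 / 37.9194 = 2.54126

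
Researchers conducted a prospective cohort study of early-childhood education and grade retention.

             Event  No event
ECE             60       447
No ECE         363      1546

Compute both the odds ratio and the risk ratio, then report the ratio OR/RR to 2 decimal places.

Cells: a = 60, b = 447, c = 363, d = 1546.
OR = (60·1546)/(447·363) = 92760/162261 = 0.57167
Risk in exposed = 60/507 = 0.11834; risk in unexposed = 363/1909 = 0.19015; RR = 0.62236
OR/RR = 0.57167 / 0.62236 = 0.91855
The outcome is not rare, so the OR lies further from 1 than the RR.

0.92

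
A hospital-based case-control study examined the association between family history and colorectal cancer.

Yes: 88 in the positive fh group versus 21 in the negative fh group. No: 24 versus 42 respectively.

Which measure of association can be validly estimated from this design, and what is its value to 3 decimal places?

From the description: a = 88, b = 24, c = 21, d = 42.
This is a hospital-based case-control study: participants were sampled on outcome status, so risks in the source population cannot be estimated directly — relative risk is not valid here. The odds ratio is the appropriate measure.
OR = (a·d)/(b·c) = (88 × 42) / (24 × 21) = 3696 / 504 = 7.33333

7.333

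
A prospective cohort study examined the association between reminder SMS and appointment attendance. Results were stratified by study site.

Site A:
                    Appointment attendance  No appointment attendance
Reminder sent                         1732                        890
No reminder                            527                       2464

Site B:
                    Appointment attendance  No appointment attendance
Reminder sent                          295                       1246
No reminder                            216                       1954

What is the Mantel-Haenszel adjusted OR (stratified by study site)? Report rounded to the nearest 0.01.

5.87

OR_MH = Σ(aᵢdᵢ/nᵢ) / Σ(bᵢcᵢ/nᵢ), where nᵢ is the stratum total.
Stratum 1 (Site A): n = 5613; a·d/n = 1732·2464/5613 = 760.3150; b·c/n = 890·527/5613 = 83.5614
Stratum 2 (Site B): n = 3711; a·d/n = 295·1954/3711 = 155.3301; b·c/n = 1246·216/3711 = 72.5238
OR_MH = (760.3150 + 155.3301) / (83.5614 + 72.5238) = 915.6451 / 156.0852 = 5.86631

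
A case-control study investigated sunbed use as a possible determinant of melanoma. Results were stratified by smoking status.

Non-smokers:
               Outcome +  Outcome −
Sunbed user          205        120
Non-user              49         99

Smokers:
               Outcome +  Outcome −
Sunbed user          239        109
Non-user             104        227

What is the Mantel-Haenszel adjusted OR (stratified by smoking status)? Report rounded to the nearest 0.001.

4.216

OR_MH = Σ(aᵢdᵢ/nᵢ) / Σ(bᵢcᵢ/nᵢ), where nᵢ is the stratum total.
Stratum 1 (Non-smokers): n = 473; a·d/n = 205·99/473 = 42.9070; b·c/n = 120·49/473 = 12.4313
Stratum 2 (Smokers): n = 679; a·d/n = 239·227/679 = 79.9013; b·c/n = 109·104/679 = 16.6951
OR_MH = (42.9070 + 79.9013) / (12.4313 + 16.6951) = 122.8083 / 29.1264 = 4.21639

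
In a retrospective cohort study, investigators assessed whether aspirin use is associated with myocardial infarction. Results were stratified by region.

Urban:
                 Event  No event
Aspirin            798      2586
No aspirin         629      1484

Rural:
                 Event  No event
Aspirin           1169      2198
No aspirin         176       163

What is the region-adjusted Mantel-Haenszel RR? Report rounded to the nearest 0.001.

0.756

RR_MH = Σ(aᵢ·n₀ᵢ/nᵢ) / Σ(cᵢ·n₁ᵢ/nᵢ), with n₁ᵢ = aᵢ+bᵢ (exposed), n₀ᵢ = cᵢ+dᵢ (unexposed), nᵢ = n₁ᵢ+n₀ᵢ.
Stratum 1 (Urban): n₁ = 3384, n₀ = 2113, n = 5497; a·n₀/n = 798·2113/5497 = 306.7444; c·n₁/n = 629·3384/5497 = 387.2178
Stratum 2 (Rural): n₁ = 3367, n₀ = 339, n = 3706; a·n₀/n = 1169·339/3706 = 106.9323; c·n₁/n = 176·3367/3706 = 159.9007
RR_MH = (306.7444 + 106.9323) / (387.2178 + 159.9007) = 413.6767 / 547.1185 = 0.75610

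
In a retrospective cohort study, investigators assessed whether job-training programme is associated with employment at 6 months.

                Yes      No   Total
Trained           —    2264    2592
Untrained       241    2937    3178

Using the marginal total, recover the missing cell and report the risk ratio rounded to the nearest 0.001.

The missing cell is in the exposed row: 2592 − 2264 = 328.
So a = 328, b = 2264, c = 241, d = 2937.
RR = [a/(a+b)] / [c/(c+d)] = (328/2592) / (241/3178) = 0.12654/0.07583 = 1.66869

1.669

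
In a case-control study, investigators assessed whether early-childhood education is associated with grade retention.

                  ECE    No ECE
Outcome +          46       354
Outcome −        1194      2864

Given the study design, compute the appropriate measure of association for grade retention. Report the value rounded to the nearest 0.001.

0.312

Reading the table with exposure as columns: a = 46 (ECE, case), b = 1194 (ECE, non-case), c = 354 (No ECE, case), d = 2864.
This is a case-control study: participants were sampled on outcome status, so risks in the source population cannot be estimated directly — relative risk is not valid here. The odds ratio is the appropriate measure.
OR = (a·d)/(b·c) = (46 × 2864) / (1194 × 354) = 131744 / 422676 = 0.31169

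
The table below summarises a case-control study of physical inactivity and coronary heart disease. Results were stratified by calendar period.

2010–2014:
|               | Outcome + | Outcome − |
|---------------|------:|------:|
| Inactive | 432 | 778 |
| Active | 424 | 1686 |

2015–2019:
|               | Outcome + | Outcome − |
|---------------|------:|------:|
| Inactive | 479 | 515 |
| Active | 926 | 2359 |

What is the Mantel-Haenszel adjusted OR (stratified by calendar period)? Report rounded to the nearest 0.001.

2.293

OR_MH = Σ(aᵢdᵢ/nᵢ) / Σ(bᵢcᵢ/nᵢ), where nᵢ is the stratum total.
Stratum 1 (2010–2014): n = 3320; a·d/n = 432·1686/3320 = 219.3831; b·c/n = 778·424/3320 = 99.3590
Stratum 2 (2015–2019): n = 4279; a·d/n = 479·2359/4279 = 264.0713; b·c/n = 515·926/4279 = 111.4489
OR_MH = (219.3831 + 264.0713) / (99.3590 + 111.4489) = 483.4544 / 210.8080 = 2.29334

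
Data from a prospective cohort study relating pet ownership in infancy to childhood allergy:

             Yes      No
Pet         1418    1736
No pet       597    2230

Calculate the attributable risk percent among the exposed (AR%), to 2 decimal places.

Cells: a = 1418, b = 1736, c = 597, d = 2230.
Risk in exposed = 1418/3154 = 0.44959; risk in unexposed = 597/2827 = 0.21118.
RR = 0.44959/0.21118 = 2.12895
AR% = (RR − 1)/RR × 100 = (2.12895 − 1)/2.12895 × 100 = 53.0285%

53.03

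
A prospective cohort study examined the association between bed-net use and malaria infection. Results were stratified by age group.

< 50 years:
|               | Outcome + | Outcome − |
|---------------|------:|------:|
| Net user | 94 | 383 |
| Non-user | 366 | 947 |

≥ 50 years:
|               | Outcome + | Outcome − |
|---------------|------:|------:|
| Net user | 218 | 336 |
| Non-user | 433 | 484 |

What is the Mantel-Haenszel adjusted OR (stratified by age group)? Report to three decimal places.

OR_MH = Σ(aᵢdᵢ/nᵢ) / Σ(bᵢcᵢ/nᵢ), where nᵢ is the stratum total.
Stratum 1 (< 50 years): n = 1790; a·d/n = 94·947/1790 = 49.7307; b·c/n = 383·366/1790 = 78.3117
Stratum 2 (≥ 50 years): n = 1471; a·d/n = 218·484/1471 = 71.7281; b·c/n = 336·433/1471 = 98.9041
OR_MH = (49.7307 + 71.7281) / (78.3117 + 98.9041) = 121.4588 / 177.2159 = 0.68537

0.685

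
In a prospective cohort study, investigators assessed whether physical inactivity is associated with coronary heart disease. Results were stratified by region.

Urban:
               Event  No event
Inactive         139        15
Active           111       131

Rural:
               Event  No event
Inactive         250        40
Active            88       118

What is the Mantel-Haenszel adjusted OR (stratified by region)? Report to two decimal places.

9.33

OR_MH = Σ(aᵢdᵢ/nᵢ) / Σ(bᵢcᵢ/nᵢ), where nᵢ is the stratum total.
Stratum 1 (Urban): n = 396; a·d/n = 139·131/396 = 45.9823; b·c/n = 15·111/396 = 4.2045
Stratum 2 (Rural): n = 496; a·d/n = 250·118/496 = 59.4758; b·c/n = 40·88/496 = 7.0968
OR_MH = (45.9823 + 59.4758) / (4.2045 + 7.0968) = 105.4581 / 11.3013 = 9.33149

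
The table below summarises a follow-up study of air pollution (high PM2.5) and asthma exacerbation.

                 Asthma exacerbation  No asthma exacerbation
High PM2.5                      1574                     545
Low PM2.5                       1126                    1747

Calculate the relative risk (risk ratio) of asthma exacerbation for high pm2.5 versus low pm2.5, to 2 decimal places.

Cells: a = 1574, b = 545, c = 1126, d = 1747.
Risk in exposed = 1574/2119 = 0.74280; risk in unexposed = 1126/2873 = 0.39192.
RR = 0.74280 / 0.39192 = 1.89527
The risk among the exposed is 1.90 times that among the unexposed.

1.90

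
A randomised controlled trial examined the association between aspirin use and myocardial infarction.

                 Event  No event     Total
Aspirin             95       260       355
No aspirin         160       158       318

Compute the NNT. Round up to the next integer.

Risk in treated group = 95/355 = 0.26761; risk in control = 160/318 = 0.50314.
Absolute risk reduction = 0.50314 − 0.26761 = 0.23554
NNT = 1 / ARR = 1 / 0.23554 = 4.246 → round up → 5

5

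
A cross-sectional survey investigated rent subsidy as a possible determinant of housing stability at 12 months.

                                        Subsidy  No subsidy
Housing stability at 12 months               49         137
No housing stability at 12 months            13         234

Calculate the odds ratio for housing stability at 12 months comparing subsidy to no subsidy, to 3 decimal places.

6.438

Reading the table with exposure as columns: a = 49 (Subsidy, case), b = 13 (Subsidy, non-case), c = 137 (No subsidy, case), d = 234.
OR = (a·d)/(b·c) = (49 × 234) / (13 × 137) = 11466 / 1781 = 6.43796
The odds of housing stability at 12 months are about 6.44 times as high in the subsidy group.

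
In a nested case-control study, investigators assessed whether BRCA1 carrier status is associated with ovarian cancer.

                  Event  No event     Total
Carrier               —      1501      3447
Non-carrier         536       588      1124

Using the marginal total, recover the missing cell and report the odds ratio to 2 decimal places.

1.42

The missing cell is in the exposed row: 3447 − 1501 = 1946.
So a = 1946, b = 1501, c = 536, d = 588.
OR = (a·d)/(b·c) = (1946 × 588) / (1501 × 536) = 1144248 / 804536 = 1.42225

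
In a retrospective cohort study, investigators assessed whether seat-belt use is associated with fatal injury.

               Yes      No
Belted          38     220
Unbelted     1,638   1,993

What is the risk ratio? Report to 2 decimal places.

Cells: a = 38, b = 220, c = 1638, d = 1993.
Risk in exposed = 38/258 = 0.14729; risk in unexposed = 1638/3631 = 0.45112.
RR = 0.14729 / 0.45112 = 0.32649
The risk is 67% lower among the exposed than among the unexposed.

0.33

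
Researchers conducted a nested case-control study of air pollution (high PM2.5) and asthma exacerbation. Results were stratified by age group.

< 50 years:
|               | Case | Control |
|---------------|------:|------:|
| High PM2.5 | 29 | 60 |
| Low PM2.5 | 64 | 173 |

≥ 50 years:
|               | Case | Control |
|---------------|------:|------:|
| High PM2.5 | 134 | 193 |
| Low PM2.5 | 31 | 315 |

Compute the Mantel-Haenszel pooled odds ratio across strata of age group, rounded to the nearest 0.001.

OR_MH = Σ(aᵢdᵢ/nᵢ) / Σ(bᵢcᵢ/nᵢ), where nᵢ is the stratum total.
Stratum 1 (< 50 years): n = 326; a·d/n = 29·173/326 = 15.3896; b·c/n = 60·64/326 = 11.7791
Stratum 2 (≥ 50 years): n = 673; a·d/n = 134·315/673 = 62.7192; b·c/n = 193·31/673 = 8.8900
OR_MH = (15.3896 + 62.7192) / (11.7791 + 8.8900) = 78.1087 / 20.6692 = 3.77899

3.779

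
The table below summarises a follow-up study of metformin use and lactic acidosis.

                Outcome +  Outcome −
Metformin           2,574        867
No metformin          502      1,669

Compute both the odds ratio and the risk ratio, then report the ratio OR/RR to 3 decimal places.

Cells: a = 2574, b = 867, c = 502, d = 1669.
OR = (2574·1669)/(867·502) = 4296006/435234 = 9.87057
Risk in exposed = 2574/3441 = 0.74804; risk in unexposed = 502/2171 = 0.23123; RR = 3.23504
OR/RR = 9.87057 / 3.23504 = 3.05114
The outcome is not rare, so the OR lies further from 1 than the RR.

3.051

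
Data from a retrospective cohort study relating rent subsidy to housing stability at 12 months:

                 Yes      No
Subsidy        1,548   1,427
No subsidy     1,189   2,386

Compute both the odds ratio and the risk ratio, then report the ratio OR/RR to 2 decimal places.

1.39

Cells: a = 1548, b = 1427, c = 1189, d = 2386.
OR = (1548·2386)/(1427·1189) = 3693528/1696703 = 2.17689
Risk in exposed = 1548/2975 = 0.52034; risk in unexposed = 1189/3575 = 0.33259; RR = 1.56451
OR/RR = 2.17689 / 1.56451 = 1.39142
The outcome is not rare, so the OR lies further from 1 than the RR.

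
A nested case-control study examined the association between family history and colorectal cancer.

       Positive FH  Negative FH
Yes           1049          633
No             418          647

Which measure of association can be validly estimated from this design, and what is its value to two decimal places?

2.57

Reading the table with exposure as columns: a = 1049 (Positive FH, case), b = 418 (Positive FH, non-case), c = 633 (Negative FH, case), d = 647.
This is a nested case-control study: participants were sampled on outcome status, so risks in the source population cannot be estimated directly — relative risk is not valid here. The odds ratio is the appropriate measure.
OR = (a·d)/(b·c) = (1049 × 647) / (418 × 633) = 678703 / 264594 = 2.56507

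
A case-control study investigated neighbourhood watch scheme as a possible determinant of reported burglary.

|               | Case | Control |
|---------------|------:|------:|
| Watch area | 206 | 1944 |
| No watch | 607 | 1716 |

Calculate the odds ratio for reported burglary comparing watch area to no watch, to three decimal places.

0.300

Cells: a = 206, b = 1944, c = 607, d = 1716.
OR = (a·d)/(b·c) = (206 × 1716) / (1944 × 607) = 353496 / 1180008 = 0.29957
Exposure is associated with lower odds of reported burglary (OR = 0.30 < 1).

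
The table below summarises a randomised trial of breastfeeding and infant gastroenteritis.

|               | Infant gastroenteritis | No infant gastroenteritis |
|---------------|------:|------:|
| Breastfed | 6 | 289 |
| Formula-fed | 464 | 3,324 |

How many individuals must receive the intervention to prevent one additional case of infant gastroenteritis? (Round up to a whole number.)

Risk in treated group = 6/295 = 0.02034; risk in control = 464/3788 = 0.12249.
Absolute risk reduction = 0.12249 − 0.02034 = 0.10215
NNT = 1 / ARR = 1 / 0.10215 = 9.789 → round up → 10

10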